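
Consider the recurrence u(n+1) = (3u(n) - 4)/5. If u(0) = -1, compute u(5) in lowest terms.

u(1) = (3·(-1) - 4)/5 = -7/5.
u(2) = (3·(-7/5) - 4)/5 = -41/25.
u(3) = (3·(-41/25) - 4)/5 = -223/125.
u(4) = (3·(-223/125) - 4)/5 = -1169/625.
u(5) = (3·(-1169/625) - 4)/5 = -6007/3125.

-6007/3125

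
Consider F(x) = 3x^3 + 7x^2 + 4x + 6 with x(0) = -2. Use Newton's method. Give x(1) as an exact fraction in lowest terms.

F'(x) = 9x^2 + 14x + 4.
F(-2) = 2, F'(-2) = 12, so x(1) = (-2) - 2/12 = -13/6.

-13/6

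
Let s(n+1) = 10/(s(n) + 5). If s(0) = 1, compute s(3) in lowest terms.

20/13

s(1) = 10/(1 + 5) = 5/3.
s(2) = 10/(5/3 + 5) = 3/2.
s(3) = 10/(3/2 + 5) = 20/13.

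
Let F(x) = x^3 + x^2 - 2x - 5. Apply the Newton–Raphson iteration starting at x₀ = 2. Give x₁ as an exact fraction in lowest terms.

25/14

F'(x) = 3x^2 + 2x - 2.
F(2) = 3, F'(2) = 14, so x₁ = 2 - 3/14 = 25/14.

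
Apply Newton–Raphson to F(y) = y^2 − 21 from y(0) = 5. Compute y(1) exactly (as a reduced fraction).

F'(y) = 2y.
F(5) = 4, F'(5) = 10, so y(1) = 5 − 4/10 = 23/5.

23/5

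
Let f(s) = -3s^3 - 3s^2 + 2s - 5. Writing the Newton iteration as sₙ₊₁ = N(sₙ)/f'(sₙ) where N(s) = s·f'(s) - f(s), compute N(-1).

f'(s) = -9s^2 - 6s + 2.
N(s) = s·f'(s) - f(s) = s·(-9s^2 - 6s + 2) - (-3s^3 - 3s^2 + 2s - 5) = -6s^3 - 3s^2 + 5.
N(-1) = 8.

8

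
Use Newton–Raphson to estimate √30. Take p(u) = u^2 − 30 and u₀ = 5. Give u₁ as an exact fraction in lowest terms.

11/2

p'(u) = 2u.
p(5) = −5, p'(5) = 10, so u₁ = 5 − (−5)/10 = 11/2.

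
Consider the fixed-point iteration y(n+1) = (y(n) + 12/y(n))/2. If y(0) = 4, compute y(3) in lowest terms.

18817/5432

y(1) = (4 + 12/4)/2 = 7/2.
y(2) = (7/2 + 12/(7/2))/2 = 97/28.
y(3) = (97/28 + 12/(97/28))/2 = 18817/5432.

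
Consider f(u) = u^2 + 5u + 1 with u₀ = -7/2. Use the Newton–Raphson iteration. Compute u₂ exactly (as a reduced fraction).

-1961/400

f'(u) = 2u + 5.
f(-7/2) = -17/4, f'(-7/2) = -2, so u₁ = (-7/2) - (-17/4)/(-2) = -45/8.
f(-45/8) = 289/64, f'(-45/8) = -25/4, so u₂ = (-45/8) - (289/64)/(-25/4) = -1961/400.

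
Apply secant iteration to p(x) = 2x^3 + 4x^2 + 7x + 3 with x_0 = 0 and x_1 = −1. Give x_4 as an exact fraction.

−777747/1398397

p(0) = 3, p(−1) = −2. x_2 = (−1) − (−2)·((−1) − 0)/((−2) − 3) = −3/5.
p(−1) = −2, p(−3/5) = −24/125. x_3 = (−3/5) − (−24/125)·((−3/5) − (−1))/((−24/125) − (−2)) = −63/113.
p(−3/5) = −24/125, p(−63/113) = −8544/1442897. x_4 = (−63/113) − (−8544/1442897)·((−63/113) − (−3/5))/((−8544/1442897) − (−24/125)) = −777747/1398397.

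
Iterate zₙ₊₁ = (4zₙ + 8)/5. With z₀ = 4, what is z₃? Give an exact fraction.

744/125

z₁ = (4·4 + 8)/5 = 24/5.
z₂ = (4·(24/5) + 8)/5 = 136/25.
z₃ = (4·(136/25) + 8)/5 = 744/125.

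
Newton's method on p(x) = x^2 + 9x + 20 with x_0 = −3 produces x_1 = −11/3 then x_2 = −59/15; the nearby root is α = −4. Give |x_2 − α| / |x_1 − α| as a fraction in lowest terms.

x_1 − α = −11/3 − (−4) = −11/3 + 4 = 1/3, so |x_1 − α| = 1/3.
x_2 − α = −59/15 − (−4) = −59/15 + 4 = 1/15, so |x_2 − α| = 1/15.
Ratio = (1/15) / (1/3) = 1/5.

1/5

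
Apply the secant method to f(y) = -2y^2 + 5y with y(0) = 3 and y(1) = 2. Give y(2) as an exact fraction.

12/5

f(3) = -3, f(2) = 2. y(2) = 2 - 2·(2 - 3)/(2 - (-3)) = 12/5.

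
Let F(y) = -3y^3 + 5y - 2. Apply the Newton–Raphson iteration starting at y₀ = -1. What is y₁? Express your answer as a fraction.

-2

F'(y) = -9y^2 + 5.
F(-1) = -4, F'(-1) = -4, so y₁ = (-1) - (-4)/(-4) = -2.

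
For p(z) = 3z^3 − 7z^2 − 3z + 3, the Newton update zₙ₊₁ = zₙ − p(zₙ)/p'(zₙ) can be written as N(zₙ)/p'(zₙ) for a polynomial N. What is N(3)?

p'(z) = 9z^2 − 14z − 3.
N(z) = z·p'(z) − p(z) = z·(9z^2 − 14z − 3) − (3z^3 − 7z^2 − 3z + 3) = 6z^3 − 7z^2 − 3.
N(3) = 96.

96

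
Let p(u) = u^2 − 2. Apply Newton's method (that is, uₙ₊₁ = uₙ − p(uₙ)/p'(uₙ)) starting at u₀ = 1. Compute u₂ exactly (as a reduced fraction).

p'(u) = 2u.
p(1) = −1, p'(1) = 2, so u₁ = 1 − (−1)/2 = 3/2.
p(3/2) = 1/4, p'(3/2) = 3, so u₂ = (3/2) − (1/4)/3 = 17/12.

17/12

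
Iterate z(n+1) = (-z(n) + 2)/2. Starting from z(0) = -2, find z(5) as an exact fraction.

z(1) = (-(-2) + 2)/2 = 2.
z(2) = (-2 + 2)/2 = 0.
z(3) = (-0 + 2)/2 = 1.
z(4) = (-1 + 2)/2 = 1/2.
z(5) = (-(1/2) + 2)/2 = 3/4.

3/4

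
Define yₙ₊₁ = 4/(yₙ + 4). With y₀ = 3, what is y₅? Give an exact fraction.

y₁ = 4/(3 + 4) = 4/7.
y₂ = 4/(4/7 + 4) = 7/8.
y₃ = 4/(7/8 + 4) = 32/39.
y₄ = 4/(32/39 + 4) = 39/47.
y₅ = 4/(39/47 + 4) = 188/227.

188/227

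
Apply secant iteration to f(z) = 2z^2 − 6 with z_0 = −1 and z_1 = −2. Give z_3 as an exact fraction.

f(−1) = −4, f(−2) = 2. z_2 = (−2) − 2·((−2) − (−1))/(2 − (−4)) = −5/3.
f(−2) = 2, f(−5/3) = −4/9. z_3 = (−5/3) − (−4/9)·((−5/3) − (−2))/((−4/9) − 2) = −19/11.

−19/11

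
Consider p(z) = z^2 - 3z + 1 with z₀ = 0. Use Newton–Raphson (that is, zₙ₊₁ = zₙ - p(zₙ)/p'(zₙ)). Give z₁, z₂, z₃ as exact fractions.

z₁ = 1/3, z₂ = 8/21, z₃ = 377/987

p'(z) = 2z - 3.
p(0) = 1, p'(0) = -3, so z₁ = 0 - 1/(-3) = 1/3.
p(1/3) = 1/9, p'(1/3) = -7/3, so z₂ = (1/3) - (1/9)/(-7/3) = 8/21.
p(8/21) = 1/441, p'(8/21) = -47/21, so z₃ = (8/21) - (1/441)/(-47/21) = 377/987.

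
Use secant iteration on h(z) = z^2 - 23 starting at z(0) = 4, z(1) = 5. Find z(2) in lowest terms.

43/9

h(4) = -7, h(5) = 2. z(2) = 5 - 2·(5 - 4)/(2 - (-7)) = 43/9.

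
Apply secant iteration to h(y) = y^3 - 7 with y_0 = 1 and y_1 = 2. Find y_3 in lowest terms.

1045/547

h(1) = -6, h(2) = 1. y_2 = 2 - 1·(2 - 1)/(1 - (-6)) = 13/7.
h(2) = 1, h(13/7) = -204/343. y_3 = (13/7) - (-204/343)·((13/7) - 2)/((-204/343) - 1) = 1045/547.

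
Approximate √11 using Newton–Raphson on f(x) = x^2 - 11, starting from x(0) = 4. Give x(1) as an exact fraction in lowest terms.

27/8

f'(x) = 2x.
f(4) = 5, f'(4) = 8, so x(1) = 4 - 5/8 = 27/8.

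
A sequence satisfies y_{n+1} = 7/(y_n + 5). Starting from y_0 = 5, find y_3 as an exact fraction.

y_1 = 7/(5 + 5) = 7/10.
y_2 = 7/(7/10 + 5) = 70/57.
y_3 = 7/(70/57 + 5) = 399/355.

399/355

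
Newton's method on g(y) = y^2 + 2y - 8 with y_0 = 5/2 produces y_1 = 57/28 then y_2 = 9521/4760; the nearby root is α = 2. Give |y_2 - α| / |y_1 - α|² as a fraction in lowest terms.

14/85

y_1 - α = 57/28 - 2 = 1/28, so |y_1 - α| = 1/28.
y_2 - α = 9521/4760 - 2 = 1/4760, so |y_2 - α| = 1/4760.
|y_1 - α|² = 1/784.
Ratio = (1/4760) / (1/784) = 14/85.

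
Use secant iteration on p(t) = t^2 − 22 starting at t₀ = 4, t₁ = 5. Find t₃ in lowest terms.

p(4) = −6, p(5) = 3. t₂ = 5 − 3·(5 − 4)/(3 − (−6)) = 14/3.
p(5) = 3, p(14/3) = −2/9. t₃ = (14/3) − (−2/9)·((14/3) − 5)/((−2/9) − 3) = 136/29.

136/29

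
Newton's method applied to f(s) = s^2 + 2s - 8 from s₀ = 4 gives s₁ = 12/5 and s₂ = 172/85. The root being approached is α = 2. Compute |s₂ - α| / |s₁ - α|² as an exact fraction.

s₁ - α = 12/5 - 2 = 2/5, so |s₁ - α| = 2/5.
s₂ - α = 172/85 - 2 = 2/85, so |s₂ - α| = 2/85.
|s₁ - α|² = 4/25.
Ratio = (2/85) / (4/25) = 5/34.

5/34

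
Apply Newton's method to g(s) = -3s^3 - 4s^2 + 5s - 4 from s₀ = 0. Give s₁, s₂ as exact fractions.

g'(s) = -9s^2 - 8s + 5.
g(0) = -4, g'(0) = 5, so s₁ = 0 - (-4)/5 = 4/5.
g(4/5) = -512/125, g'(4/5) = -179/25, so s₂ = (4/5) - (-512/125)/(-179/25) = 204/895.

s₁ = 4/5, s₂ = 204/895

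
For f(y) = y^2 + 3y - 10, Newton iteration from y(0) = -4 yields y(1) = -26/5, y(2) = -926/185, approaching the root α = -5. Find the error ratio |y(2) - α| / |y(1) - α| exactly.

1/37

y(1) - α = -26/5 - (-5) = -26/5 + 5 = -1/5, so |y(1) - α| = 1/5.
y(2) - α = -926/185 - (-5) = -926/185 + 5 = -1/185, so |y(2) - α| = 1/185.
Ratio = (1/185) / (1/5) = 1/37.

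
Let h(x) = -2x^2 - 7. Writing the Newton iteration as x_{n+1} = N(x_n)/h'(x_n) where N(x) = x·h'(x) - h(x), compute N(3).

h'(x) = -4x.
N(x) = x·h'(x) - h(x) = x·(-4x) - (-2x^2 - 7) = -2x^2 + 7.
N(3) = -11.

-11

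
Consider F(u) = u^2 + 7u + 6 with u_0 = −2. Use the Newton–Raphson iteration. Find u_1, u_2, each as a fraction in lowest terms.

F'(u) = 2u + 7.
F(−2) = −4, F'(−2) = 3, so u_1 = (−2) − (−4)/3 = −2/3.
F(−2/3) = 16/9, F'(−2/3) = 17/3, so u_2 = (−2/3) − (16/9)/(17/3) = −50/51.

u_1 = −2/3, u_2 = −50/51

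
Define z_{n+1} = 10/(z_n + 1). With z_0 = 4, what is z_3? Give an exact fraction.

30/13

z_1 = 10/(4 + 1) = 2.
z_2 = 10/(2 + 1) = 10/3.
z_3 = 10/(10/3 + 1) = 30/13.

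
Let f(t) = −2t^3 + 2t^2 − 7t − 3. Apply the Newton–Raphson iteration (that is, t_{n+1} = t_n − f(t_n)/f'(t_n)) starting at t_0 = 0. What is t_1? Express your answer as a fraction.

f'(t) = −6t^2 + 4t − 7.
f(0) = −3, f'(0) = −7, so t_1 = 0 − (−3)/(−7) = −3/7.

−3/7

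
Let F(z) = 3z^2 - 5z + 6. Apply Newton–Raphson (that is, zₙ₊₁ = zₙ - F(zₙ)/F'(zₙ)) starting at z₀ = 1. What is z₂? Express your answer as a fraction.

-21/23

F'(z) = 6z - 5.
F(1) = 4, F'(1) = 1, so z₁ = 1 - 4/1 = -3.
F(-3) = 48, F'(-3) = -23, so z₂ = (-3) - 48/(-23) = -21/23.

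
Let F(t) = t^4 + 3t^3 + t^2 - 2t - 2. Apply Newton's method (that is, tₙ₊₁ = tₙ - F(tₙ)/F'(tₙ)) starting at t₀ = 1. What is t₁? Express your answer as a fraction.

12/13

F'(t) = 4t^3 + 9t^2 + 2t - 2.
F(1) = 1, F'(1) = 13, so t₁ = 1 - 1/13 = 12/13.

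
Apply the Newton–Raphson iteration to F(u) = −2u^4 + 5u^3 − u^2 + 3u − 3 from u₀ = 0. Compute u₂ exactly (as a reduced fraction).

F'(u) = −8u^3 + 15u^2 − 2u + 3.
F(0) = −3, F'(0) = 3, so u₁ = 0 − (−3)/3 = 1.
F(1) = 2, F'(1) = 8, so u₂ = 1 − 2/8 = 3/4.

3/4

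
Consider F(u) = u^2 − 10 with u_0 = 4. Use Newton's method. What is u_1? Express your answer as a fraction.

F'(u) = 2u.
F(4) = 6, F'(4) = 8, so u_1 = 4 − 6/8 = 13/4.

13/4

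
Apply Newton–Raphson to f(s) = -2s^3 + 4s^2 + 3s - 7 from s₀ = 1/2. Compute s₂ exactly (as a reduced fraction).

f'(s) = -6s^2 + 8s + 3.
f(1/2) = -19/4, f'(1/2) = 11/2, so s₁ = (1/2) - (-19/4)/(11/2) = 15/11.
f(15/11) = -722/1331, f'(15/11) = 333/121, so s₂ = (15/11) - (-722/1331)/(333/121) = 5717/3663.

5717/3663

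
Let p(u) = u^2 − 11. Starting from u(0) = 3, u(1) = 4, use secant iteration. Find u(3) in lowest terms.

169/51

p(3) = −2, p(4) = 5. u(2) = 4 − 5·(4 − 3)/(5 − (−2)) = 23/7.
p(4) = 5, p(23/7) = −10/49. u(3) = (23/7) − (−10/49)·((23/7) − 4)/((−10/49) − 5) = 169/51.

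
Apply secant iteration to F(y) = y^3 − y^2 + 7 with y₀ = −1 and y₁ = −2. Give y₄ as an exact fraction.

−175902/107731

F(−1) = 5, F(−2) = −5. y₂ = (−2) − (−5)·((−2) − (−1))/((−5) − 5) = −3/2.
F(−2) = −5, F(−3/2) = 11/8. y₃ = (−3/2) − (11/8)·((−3/2) − (−2))/((11/8) − (−5)) = −82/51.
F(−3/2) = 11/8, F(−82/51) = 34265/132651. y₄ = (−82/51) − (34265/132651)·((−82/51) − (−3/2))/((34265/132651) − (11/8)) = −175902/107731.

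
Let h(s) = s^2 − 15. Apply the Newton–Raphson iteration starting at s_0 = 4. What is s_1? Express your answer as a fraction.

31/8

h'(s) = 2s.
h(4) = 1, h'(4) = 8, so s_1 = 4 − 1/8 = 31/8.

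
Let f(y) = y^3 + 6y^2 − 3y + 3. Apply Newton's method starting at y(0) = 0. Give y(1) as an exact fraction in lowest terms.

1

f'(y) = 3y^2 + 12y − 3.
f(0) = 3, f'(0) = −3, so y(1) = 0 − 3/(−3) = 1.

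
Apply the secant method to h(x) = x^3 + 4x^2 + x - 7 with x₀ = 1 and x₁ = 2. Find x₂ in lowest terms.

h(1) = -1, h(2) = 19. x₂ = 2 - 19·(2 - 1)/(19 - (-1)) = 21/20.

21/20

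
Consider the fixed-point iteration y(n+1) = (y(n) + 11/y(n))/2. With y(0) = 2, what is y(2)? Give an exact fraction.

y(1) = (2 + 11/2)/2 = 15/4.
y(2) = (15/4 + 11/(15/4))/2 = 401/120.

401/120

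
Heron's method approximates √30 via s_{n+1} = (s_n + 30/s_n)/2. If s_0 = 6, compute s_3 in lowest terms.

116161/21208

s_1 = (6 + 30/6)/2 = 11/2.
s_2 = (11/2 + 30/(11/2))/2 = 241/44.
s_3 = (241/44 + 30/(241/44))/2 = 116161/21208.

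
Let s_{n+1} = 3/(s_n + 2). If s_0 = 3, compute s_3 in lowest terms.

39/41

s_1 = 3/(3 + 2) = 3/5.
s_2 = 3/(3/5 + 2) = 15/13.
s_3 = 3/(15/13 + 2) = 39/41.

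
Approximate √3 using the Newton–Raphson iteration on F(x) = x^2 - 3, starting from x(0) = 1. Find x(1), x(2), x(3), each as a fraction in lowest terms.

x(1) = 2, x(2) = 7/4, x(3) = 97/56

F'(x) = 2x.
F(1) = -2, F'(1) = 2, so x(1) = 1 - (-2)/2 = 2.
F(2) = 1, F'(2) = 4, so x(2) = 2 - 1/4 = 7/4.
F(7/4) = 1/16, F'(7/4) = 7/2, so x(3) = (7/4) - (1/16)/(7/2) = 97/56.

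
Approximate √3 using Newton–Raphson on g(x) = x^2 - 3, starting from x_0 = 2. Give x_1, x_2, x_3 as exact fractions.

x_1 = 7/4, x_2 = 97/56, x_3 = 18817/10864

g'(x) = 2x.
g(2) = 1, g'(2) = 4, so x_1 = 2 - 1/4 = 7/4.
g(7/4) = 1/16, g'(7/4) = 7/2, so x_2 = (7/4) - (1/16)/(7/2) = 97/56.
g(97/56) = 1/3136, g'(97/56) = 97/28, so x_3 = (97/56) - (1/3136)/(97/28) = 18817/10864.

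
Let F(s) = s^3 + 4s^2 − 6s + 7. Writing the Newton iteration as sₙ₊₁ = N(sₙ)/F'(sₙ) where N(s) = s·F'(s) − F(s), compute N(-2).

F'(s) = 3s^2 + 8s − 6.
N(s) = s·F'(s) − F(s) = s·(3s^2 + 8s − 6) − (s^3 + 4s^2 − 6s + 7) = 2s^3 + 4s^2 − 7.
N(-2) = −7.

−7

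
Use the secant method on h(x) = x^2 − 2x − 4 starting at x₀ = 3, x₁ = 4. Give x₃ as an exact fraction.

42/13

h(3) = −1, h(4) = 4. x₂ = 4 − 4·(4 − 3)/(4 − (−1)) = 16/5.
h(4) = 4, h(16/5) = −4/25. x₃ = (16/5) − (−4/25)·((16/5) − 4)/((−4/25) − 4) = 42/13.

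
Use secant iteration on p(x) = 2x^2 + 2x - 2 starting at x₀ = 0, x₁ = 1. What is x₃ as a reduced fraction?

p(0) = -2, p(1) = 2. x₂ = 1 - 2·(1 - 0)/(2 - (-2)) = 1/2.
p(1) = 2, p(1/2) = -1/2. x₃ = (1/2) - (-1/2)·((1/2) - 1)/((-1/2) - 2) = 3/5.

3/5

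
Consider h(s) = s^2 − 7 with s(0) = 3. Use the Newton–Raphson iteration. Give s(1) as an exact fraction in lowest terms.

8/3

h'(s) = 2s.
h(3) = 2, h'(3) = 6, so s(1) = 3 − 2/6 = 8/3.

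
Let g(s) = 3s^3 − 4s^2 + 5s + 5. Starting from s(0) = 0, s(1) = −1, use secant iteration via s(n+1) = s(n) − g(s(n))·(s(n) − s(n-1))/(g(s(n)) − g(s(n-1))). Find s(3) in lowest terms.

g(0) = 5, g(−1) = −7. s(2) = (−1) − (−7)·((−1) − 0)/((−7) − 5) = −5/12.
g(−1) = −7, g(−5/12) = 385/192. s(3) = (−5/12) − (385/192)·((−5/12) − (−1))/((385/192) − (−7)) = −135/247.

−135/247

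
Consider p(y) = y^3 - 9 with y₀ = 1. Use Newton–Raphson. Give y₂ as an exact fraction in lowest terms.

p'(y) = 3y^2.
p(1) = -8, p'(1) = 3, so y₁ = 1 - (-8)/3 = 11/3.
p(11/3) = 1088/27, p'(11/3) = 121/3, so y₂ = (11/3) - (1088/27)/(121/3) = 2905/1089.

2905/1089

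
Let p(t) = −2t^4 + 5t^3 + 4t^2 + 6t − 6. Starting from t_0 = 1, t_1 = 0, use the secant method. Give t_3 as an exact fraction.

2197/3191

p(1) = 7, p(0) = −6. t_2 = 0 − (−6)·(0 − 1)/((−6) − 7) = 6/13.
p(0) = −6, p(6/13) = −56490/28561. t_3 = (6/13) − (−56490/28561)·((6/13) − 0)/((−56490/28561) − (−6)) = 2197/3191.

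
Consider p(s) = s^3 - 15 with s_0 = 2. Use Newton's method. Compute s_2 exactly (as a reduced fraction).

42751/17298

p'(s) = 3s^2.
p(2) = -7, p'(2) = 12, so s_1 = 2 - (-7)/12 = 31/12.
p(31/12) = 3871/1728, p'(31/12) = 961/48, so s_2 = (31/12) - (3871/1728)/(961/48) = 42751/17298.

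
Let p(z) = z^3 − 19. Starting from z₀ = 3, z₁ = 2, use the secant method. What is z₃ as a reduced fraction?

p(3) = 8, p(2) = −11. z₂ = 2 − (−11)·(2 − 3)/((−11) − 8) = 49/19.
p(2) = −11, p(49/19) = −12672/6859. z₃ = (49/19) − (−12672/6859)·((49/19) − 2)/((−12672/6859) − (−11)) = 15385/5707.

15385/5707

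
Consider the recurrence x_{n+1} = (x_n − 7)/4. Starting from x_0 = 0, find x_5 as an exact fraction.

−2387/1024

x_1 = (0 − 7)/4 = −7/4.
x_2 = ((−7/4) − 7)/4 = −35/16.
x_3 = ((−35/16) − 7)/4 = −147/64.
x_4 = ((−147/64) − 7)/4 = −595/256.
x_5 = ((−595/256) − 7)/4 = −2387/1024.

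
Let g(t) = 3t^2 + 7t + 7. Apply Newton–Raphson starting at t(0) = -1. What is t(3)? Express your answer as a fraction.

g'(t) = 6t + 7.
g(-1) = 3, g'(-1) = 1, so t(1) = (-1) - 3/1 = -4.
g(-4) = 27, g'(-4) = -17, so t(2) = (-4) - 27/(-17) = -41/17.
g(-41/17) = 2187/289, g'(-41/17) = -127/17, so t(3) = (-41/17) - (2187/289)/(-127/17) = -3020/2159.

-3020/2159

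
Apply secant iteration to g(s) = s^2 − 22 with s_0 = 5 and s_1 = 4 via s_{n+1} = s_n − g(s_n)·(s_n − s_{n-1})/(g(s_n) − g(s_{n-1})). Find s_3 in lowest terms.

g(5) = 3, g(4) = −6. s_2 = 4 − (−6)·(4 − 5)/((−6) − 3) = 14/3.
g(4) = −6, g(14/3) = −2/9. s_3 = (14/3) − (−2/9)·((14/3) − 4)/((−2/9) − (−6)) = 61/13.

61/13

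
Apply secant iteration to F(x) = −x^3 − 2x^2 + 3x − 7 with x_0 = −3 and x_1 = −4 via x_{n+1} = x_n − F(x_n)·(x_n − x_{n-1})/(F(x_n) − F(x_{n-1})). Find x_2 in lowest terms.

F(−3) = −7, F(−4) = 13. x_2 = (−4) − 13·((−4) − (−3))/(13 − (−7)) = −67/20.

−67/20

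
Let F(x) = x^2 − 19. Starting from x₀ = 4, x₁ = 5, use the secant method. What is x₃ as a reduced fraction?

F(4) = −3, F(5) = 6. x₂ = 5 − 6·(5 − 4)/(6 − (−3)) = 13/3.
F(5) = 6, F(13/3) = −2/9. x₃ = (13/3) − (−2/9)·((13/3) − 5)/((−2/9) − 6) = 61/14.

61/14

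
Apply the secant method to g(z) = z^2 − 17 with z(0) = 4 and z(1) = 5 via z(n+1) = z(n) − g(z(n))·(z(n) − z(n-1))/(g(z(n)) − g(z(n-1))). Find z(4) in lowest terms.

g(4) = −1, g(5) = 8. z(2) = 5 − 8·(5 − 4)/(8 − (−1)) = 37/9.
g(5) = 8, g(37/9) = −8/81. z(3) = (37/9) − (−8/81)·((37/9) − 5)/((−8/81) − 8) = 169/41.
g(37/9) = −8/81, g(169/41) = −16/1681. z(4) = (169/41) − (−16/1681)·((169/41) − (37/9))/((−16/1681) − (−8/81)) = 6263/1519.

6263/1519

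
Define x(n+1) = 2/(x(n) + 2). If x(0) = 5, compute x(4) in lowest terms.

x(1) = 2/(5 + 2) = 2/7.
x(2) = 2/(2/7 + 2) = 7/8.
x(3) = 2/(7/8 + 2) = 16/23.
x(4) = 2/(16/23 + 2) = 23/31.

23/31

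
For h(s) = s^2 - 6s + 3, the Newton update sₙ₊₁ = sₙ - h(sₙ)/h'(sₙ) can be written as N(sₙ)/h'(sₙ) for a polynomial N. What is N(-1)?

-2

h'(s) = 2s - 6.
N(s) = s·h'(s) - h(s) = s·(2s - 6) - (s^2 - 6s + 3) = s^2 - 3.
N(-1) = -2.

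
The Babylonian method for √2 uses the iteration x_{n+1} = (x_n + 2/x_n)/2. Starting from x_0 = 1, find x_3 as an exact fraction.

577/408

x_1 = (1 + 2/1)/2 = 3/2.
x_2 = (3/2 + 2/(3/2))/2 = 17/12.
x_3 = (17/12 + 2/(17/12))/2 = 577/408.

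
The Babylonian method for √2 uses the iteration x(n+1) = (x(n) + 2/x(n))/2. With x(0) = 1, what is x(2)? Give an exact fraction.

x(1) = (1 + 2/1)/2 = 3/2.
x(2) = (3/2 + 2/(3/2))/2 = 17/12.

17/12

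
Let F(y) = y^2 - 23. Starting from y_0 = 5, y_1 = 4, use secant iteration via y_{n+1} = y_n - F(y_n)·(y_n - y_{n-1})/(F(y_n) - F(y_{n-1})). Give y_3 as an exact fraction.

F(5) = 2, F(4) = -7. y_2 = 4 - (-7)·(4 - 5)/((-7) - 2) = 43/9.
F(4) = -7, F(43/9) = -14/81. y_3 = (43/9) - (-14/81)·((43/9) - 4)/((-14/81) - (-7)) = 379/79.

379/79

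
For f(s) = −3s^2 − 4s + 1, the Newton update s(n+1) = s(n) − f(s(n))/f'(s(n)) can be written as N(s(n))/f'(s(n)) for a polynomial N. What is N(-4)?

−49

f'(s) = −6s − 4.
N(s) = s·f'(s) − f(s) = s·(−6s − 4) − (−3s^2 − 4s + 1) = −3s^2 − 1.
N(-4) = −49.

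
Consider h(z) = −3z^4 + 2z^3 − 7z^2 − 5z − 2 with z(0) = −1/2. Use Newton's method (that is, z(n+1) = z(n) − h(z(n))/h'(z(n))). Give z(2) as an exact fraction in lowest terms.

−6611/9280

h'(z) = −12z^3 + 6z^2 − 14z − 5.
h(−1/2) = −27/16, h'(−1/2) = 5, so z(1) = (−1/2) − (−27/16)/5 = −13/80.
h(−13/80) = −56648403/40960000, h'(−13/80) = −321929/128000, so z(2) = (−13/80) − (−56648403/40960000)/(−321929/128000) = −6611/9280.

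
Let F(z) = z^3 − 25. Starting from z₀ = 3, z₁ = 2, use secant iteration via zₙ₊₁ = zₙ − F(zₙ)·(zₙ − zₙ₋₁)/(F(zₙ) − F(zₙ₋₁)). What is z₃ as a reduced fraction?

F(3) = 2, F(2) = −17. z₂ = 2 − (−17)·(2 − 3)/((−17) − 2) = 55/19.
F(2) = −17, F(55/19) = −5100/6859. z₃ = (55/19) − (−5100/6859)·((55/19) − 2)/((−5100/6859) − (−17)) = 19255/6559.

19255/6559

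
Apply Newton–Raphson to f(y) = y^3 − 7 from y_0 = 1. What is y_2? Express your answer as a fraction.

f'(y) = 3y^2.
f(1) = −6, f'(1) = 3, so y_1 = 1 − (−6)/3 = 3.
f(3) = 20, f'(3) = 27, so y_2 = 3 − 20/27 = 61/27.

61/27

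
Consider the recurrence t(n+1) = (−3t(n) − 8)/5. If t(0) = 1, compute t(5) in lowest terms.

t(1) = (−3·1 − 8)/5 = −11/5.
t(2) = (−3·(−11/5) − 8)/5 = −7/25.
t(3) = (−3·(−7/25) − 8)/5 = −179/125.
t(4) = (−3·(−179/125) − 8)/5 = −463/625.
t(5) = (−3·(−463/625) − 8)/5 = −3611/3125.

−3611/3125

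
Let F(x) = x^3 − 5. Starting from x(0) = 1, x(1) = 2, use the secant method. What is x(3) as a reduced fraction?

F(1) = −4, F(2) = 3. x(2) = 2 − 3·(2 − 1)/(3 − (−4)) = 11/7.
F(2) = 3, F(11/7) = −384/343. x(3) = (11/7) − (−384/343)·((11/7) − 2)/((−384/343) − 3) = 265/157.

265/157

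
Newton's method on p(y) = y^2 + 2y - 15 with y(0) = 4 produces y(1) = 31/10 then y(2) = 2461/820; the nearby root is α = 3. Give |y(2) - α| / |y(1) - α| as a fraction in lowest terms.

1/82

y(1) - α = 31/10 - 3 = 1/10, so |y(1) - α| = 1/10.
y(2) - α = 2461/820 - 3 = 1/820, so |y(2) - α| = 1/820.
Ratio = (1/820) / (1/10) = 1/82.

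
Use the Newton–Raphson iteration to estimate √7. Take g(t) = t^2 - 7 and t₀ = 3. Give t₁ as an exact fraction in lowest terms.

8/3

g'(t) = 2t.
g(3) = 2, g'(3) = 6, so t₁ = 3 - 2/6 = 8/3.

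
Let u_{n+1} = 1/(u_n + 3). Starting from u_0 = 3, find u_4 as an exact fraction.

u_1 = 1/(3 + 3) = 1/6.
u_2 = 1/(1/6 + 3) = 6/19.
u_3 = 1/(6/19 + 3) = 19/63.
u_4 = 1/(19/63 + 3) = 63/208.

63/208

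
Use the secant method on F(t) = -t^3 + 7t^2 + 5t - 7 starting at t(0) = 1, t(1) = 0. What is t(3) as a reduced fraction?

F(1) = 4, F(0) = -7. t(2) = 0 - (-7)·(0 - 1)/((-7) - 4) = 7/11.
F(0) = -7, F(7/11) = -1652/1331. t(3) = (7/11) - (-1652/1331)·((7/11) - 0)/((-1652/1331) - (-7)) = 847/1095.

847/1095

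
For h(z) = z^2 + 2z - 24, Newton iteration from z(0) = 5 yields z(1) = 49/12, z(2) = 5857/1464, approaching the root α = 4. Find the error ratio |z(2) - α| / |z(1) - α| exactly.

z(1) - α = 49/12 - 4 = 1/12, so |z(1) - α| = 1/12.
z(2) - α = 5857/1464 - 4 = 1/1464, so |z(2) - α| = 1/1464.
Ratio = (1/1464) / (1/12) = 1/122.

1/122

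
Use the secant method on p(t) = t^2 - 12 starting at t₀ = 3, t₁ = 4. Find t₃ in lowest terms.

p(3) = -3, p(4) = 4. t₂ = 4 - 4·(4 - 3)/(4 - (-3)) = 24/7.
p(4) = 4, p(24/7) = -12/49. t₃ = (24/7) - (-12/49)·((24/7) - 4)/((-12/49) - 4) = 45/13.

45/13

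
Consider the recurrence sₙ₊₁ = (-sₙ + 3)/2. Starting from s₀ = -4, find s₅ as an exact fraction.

s₁ = (-(-4) + 3)/2 = 7/2.
s₂ = (-(7/2) + 3)/2 = -1/4.
s₃ = (-(-1/4) + 3)/2 = 13/8.
s₄ = (-(13/8) + 3)/2 = 11/16.
s₅ = (-(11/16) + 3)/2 = 37/32.

37/32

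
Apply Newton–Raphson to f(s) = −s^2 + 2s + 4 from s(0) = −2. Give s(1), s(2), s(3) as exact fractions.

s(1) = −4/3, s(2) = −26/21, s(3) = −1220/987

f'(s) = −2s + 2.
f(−2) = −4, f'(−2) = 6, so s(1) = (−2) − (−4)/6 = −4/3.
f(−4/3) = −4/9, f'(−4/3) = 14/3, so s(2) = (−4/3) − (−4/9)/(14/3) = −26/21.
f(−26/21) = −4/441, f'(−26/21) = 94/21, so s(3) = (−26/21) − (−4/441)/(94/21) = −1220/987.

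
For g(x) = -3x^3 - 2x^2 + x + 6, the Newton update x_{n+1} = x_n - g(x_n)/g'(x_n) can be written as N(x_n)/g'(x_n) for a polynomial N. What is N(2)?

g'(x) = -9x^2 - 4x + 1.
N(x) = x·g'(x) - g(x) = x·(-9x^2 - 4x + 1) - (-3x^3 - 2x^2 + x + 6) = -6x^3 - 2x^2 - 6.
N(2) = -62.

-62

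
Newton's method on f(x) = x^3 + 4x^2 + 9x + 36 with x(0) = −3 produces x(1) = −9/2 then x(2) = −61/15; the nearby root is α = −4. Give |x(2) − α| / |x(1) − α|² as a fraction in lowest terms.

4/15

x(1) − α = −9/2 − (−4) = −9/2 + 4 = −1/2, so |x(1) − α| = 1/2.
x(2) − α = −61/15 − (−4) = −61/15 + 4 = −1/15, so |x(2) − α| = 1/15.
|x(1) − α|² = 1/4.
Ratio = (1/15) / (1/4) = 4/15.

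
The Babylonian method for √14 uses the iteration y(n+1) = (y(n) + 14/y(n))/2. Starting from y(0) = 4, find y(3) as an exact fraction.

403201/107760

y(1) = (4 + 14/4)/2 = 15/4.
y(2) = (15/4 + 14/(15/4))/2 = 449/120.
y(3) = (449/120 + 14/(449/120))/2 = 403201/107760.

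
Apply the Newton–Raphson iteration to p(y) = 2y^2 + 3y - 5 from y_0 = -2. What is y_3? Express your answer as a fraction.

p'(y) = 4y + 3.
p(-2) = -3, p'(-2) = -5, so y_1 = (-2) - (-3)/(-5) = -13/5.
p(-13/5) = 18/25, p'(-13/5) = -37/5, so y_2 = (-13/5) - (18/25)/(-37/5) = -463/185.
p(-463/185) = 648/34225, p'(-463/185) = -1297/185, so y_3 = (-463/185) - (648/34225)/(-1297/185) = -599863/239945.

-599863/239945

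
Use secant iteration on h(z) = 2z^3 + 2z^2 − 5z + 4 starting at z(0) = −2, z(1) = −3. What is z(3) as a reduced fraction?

h(−2) = 6, h(−3) = −17. z(2) = (−3) − (−17)·((−3) − (−2))/((−17) − 6) = −52/23.
h(−3) = −17, h(−52/23) = 29376/12167. z(3) = (−52/23) − (29376/12167)·((−52/23) − (−3))/((29376/12167) − (−17)) = −32692/13895.

−32692/13895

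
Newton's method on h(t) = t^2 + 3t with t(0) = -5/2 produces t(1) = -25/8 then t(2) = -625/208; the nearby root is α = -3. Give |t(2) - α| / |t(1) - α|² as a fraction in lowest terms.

t(1) - α = -25/8 - (-3) = -25/8 + 3 = -1/8, so |t(1) - α| = 1/8.
t(2) - α = -625/208 - (-3) = -625/208 + 3 = -1/208, so |t(2) - α| = 1/208.
|t(1) - α|² = 1/64.
Ratio = (1/208) / (1/64) = 4/13.

4/13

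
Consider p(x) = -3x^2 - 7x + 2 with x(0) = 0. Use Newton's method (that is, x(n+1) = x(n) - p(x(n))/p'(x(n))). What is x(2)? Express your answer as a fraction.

p'(x) = -6x - 7.
p(0) = 2, p'(0) = -7, so x(1) = 0 - 2/(-7) = 2/7.
p(2/7) = -12/49, p'(2/7) = -61/7, so x(2) = (2/7) - (-12/49)/(-61/7) = 110/427.

110/427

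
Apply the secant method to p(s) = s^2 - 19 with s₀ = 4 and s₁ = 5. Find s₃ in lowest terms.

61/14

p(4) = -3, p(5) = 6. s₂ = 5 - 6·(5 - 4)/(6 - (-3)) = 13/3.
p(5) = 6, p(13/3) = -2/9. s₃ = (13/3) - (-2/9)·((13/3) - 5)/((-2/9) - 6) = 61/14.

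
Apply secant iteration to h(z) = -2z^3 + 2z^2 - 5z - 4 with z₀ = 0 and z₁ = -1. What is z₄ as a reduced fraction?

h(0) = -4, h(-1) = 5. z₂ = (-1) - 5·((-1) - 0)/(5 - (-4)) = -4/9.
h(-1) = 5, h(-4/9) = -880/729. z₃ = (-4/9) - (-880/729)·((-4/9) - (-1))/((-880/729) - 5) = -100/181.
h(-4/9) = -880/729, h(-100/181) = -1718464/5929741. z₄ = (-100/181) - (-1718464/5929741)·((-100/181) - (-4/9))/((-1718464/5929741) - (-880/729)) = -13216964/22530749.

-13216964/22530749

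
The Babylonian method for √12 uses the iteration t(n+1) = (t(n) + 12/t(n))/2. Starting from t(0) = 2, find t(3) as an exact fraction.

97/28

t(1) = (2 + 12/2)/2 = 4.
t(2) = (4 + 12/4)/2 = 7/2.
t(3) = (7/2 + 12/(7/2))/2 = 97/28.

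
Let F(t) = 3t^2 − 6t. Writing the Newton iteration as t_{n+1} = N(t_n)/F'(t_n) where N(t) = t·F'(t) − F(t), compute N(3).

F'(t) = 6t − 6.
N(t) = t·F'(t) − F(t) = t·(6t − 6) − (3t^2 − 6t) = 3t^2.
N(3) = 27.

27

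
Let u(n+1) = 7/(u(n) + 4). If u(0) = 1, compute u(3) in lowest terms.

189/143

u(1) = 7/(1 + 4) = 7/5.
u(2) = 7/(7/5 + 4) = 35/27.
u(3) = 7/(35/27 + 4) = 189/143.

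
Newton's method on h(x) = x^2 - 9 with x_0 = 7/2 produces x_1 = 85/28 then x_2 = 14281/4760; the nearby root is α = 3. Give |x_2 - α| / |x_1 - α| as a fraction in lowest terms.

1/170

x_1 - α = 85/28 - 3 = 1/28, so |x_1 - α| = 1/28.
x_2 - α = 14281/4760 - 3 = 1/4760, so |x_2 - α| = 1/4760.
Ratio = (1/4760) / (1/28) = 1/170.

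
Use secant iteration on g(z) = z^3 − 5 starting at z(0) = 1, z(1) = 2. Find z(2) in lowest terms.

11/7

g(1) = −4, g(2) = 3. z(2) = 2 − 3·(2 − 1)/(3 − (−4)) = 11/7.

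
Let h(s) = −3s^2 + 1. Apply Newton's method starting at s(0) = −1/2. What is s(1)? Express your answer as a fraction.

h'(s) = −6s.
h(−1/2) = 1/4, h'(−1/2) = 3, so s(1) = (−1/2) − (1/4)/3 = −7/12.

−7/12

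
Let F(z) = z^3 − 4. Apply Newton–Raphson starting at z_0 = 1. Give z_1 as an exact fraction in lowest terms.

2

F'(z) = 3z^2.
F(1) = −3, F'(1) = 3, so z_1 = 1 − (−3)/3 = 2.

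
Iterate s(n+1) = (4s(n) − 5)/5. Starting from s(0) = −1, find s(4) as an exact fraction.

−2101/625

s(1) = (4·(−1) − 5)/5 = −9/5.
s(2) = (4·(−9/5) − 5)/5 = −61/25.
s(3) = (4·(−61/25) − 5)/5 = −369/125.
s(4) = (4·(−369/125) − 5)/5 = −2101/625.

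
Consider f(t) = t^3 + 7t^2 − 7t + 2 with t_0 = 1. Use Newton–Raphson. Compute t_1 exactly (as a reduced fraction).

f'(t) = 3t^2 + 14t − 7.
f(1) = 3, f'(1) = 10, so t_1 = 1 − 3/10 = 7/10.

7/10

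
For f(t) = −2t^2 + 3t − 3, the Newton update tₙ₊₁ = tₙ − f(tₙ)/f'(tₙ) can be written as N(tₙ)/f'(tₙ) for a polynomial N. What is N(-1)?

f'(t) = −4t + 3.
N(t) = t·f'(t) − f(t) = t·(−4t + 3) − (−2t^2 + 3t − 3) = −2t^2 + 3.
N(-1) = 1.

1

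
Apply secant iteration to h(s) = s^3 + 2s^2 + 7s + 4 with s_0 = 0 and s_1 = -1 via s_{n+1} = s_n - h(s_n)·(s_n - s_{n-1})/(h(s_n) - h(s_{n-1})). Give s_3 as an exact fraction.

h(0) = 4, h(-1) = -2. s_2 = (-1) - (-2)·((-1) - 0)/((-2) - 4) = -2/3.
h(-1) = -2, h(-2/3) = -2/27. s_3 = (-2/3) - (-2/27)·((-2/3) - (-1))/((-2/27) - (-2)) = -17/26.

-17/26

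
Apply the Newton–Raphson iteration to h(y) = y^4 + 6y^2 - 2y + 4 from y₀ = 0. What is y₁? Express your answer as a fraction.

2

h'(y) = 4y^3 + 12y - 2.
h(0) = 4, h'(0) = -2, so y₁ = 0 - 4/(-2) = 2.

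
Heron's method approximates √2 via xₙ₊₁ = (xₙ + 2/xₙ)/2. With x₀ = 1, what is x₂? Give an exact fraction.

x₁ = (1 + 2/1)/2 = 3/2.
x₂ = (3/2 + 2/(3/2))/2 = 17/12.

17/12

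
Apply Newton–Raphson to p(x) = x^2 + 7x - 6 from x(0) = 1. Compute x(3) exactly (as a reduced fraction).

p'(x) = 2x + 7.
p(1) = 2, p'(1) = 9, so x(1) = 1 - 2/9 = 7/9.
p(7/9) = 4/81, p'(7/9) = 77/9, so x(2) = (7/9) - (4/81)/(77/9) = 535/693.
p(535/693) = 16/480249, p'(535/693) = 5921/693, so x(3) = (535/693) - (16/480249)/(5921/693) = 3167719/4103253.

3167719/4103253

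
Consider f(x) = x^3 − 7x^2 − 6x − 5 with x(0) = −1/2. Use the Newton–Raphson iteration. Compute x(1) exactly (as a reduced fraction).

12/7

f'(x) = 3x^2 − 14x − 6.
f(−1/2) = −31/8, f'(−1/2) = 7/4, so x(1) = (−1/2) − (−31/8)/(7/4) = 12/7.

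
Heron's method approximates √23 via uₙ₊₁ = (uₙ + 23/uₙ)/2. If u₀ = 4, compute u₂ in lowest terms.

u₁ = (4 + 23/4)/2 = 39/8.
u₂ = (39/8 + 23/(39/8))/2 = 2993/624.

2993/624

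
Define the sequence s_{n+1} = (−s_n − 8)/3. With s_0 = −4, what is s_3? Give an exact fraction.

s_1 = (−(−4) − 8)/3 = −4/3.
s_2 = (−(−4/3) − 8)/3 = −20/9.
s_3 = (−(−20/9) − 8)/3 = −52/27.

−52/27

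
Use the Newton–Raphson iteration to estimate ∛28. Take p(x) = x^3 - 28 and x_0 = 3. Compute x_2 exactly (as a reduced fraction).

413465/136161

p'(x) = 3x^2.
p(3) = -1, p'(3) = 27, so x_1 = 3 - (-1)/27 = 82/27.
p(82/27) = 244/19683, p'(82/27) = 6724/243, so x_2 = (82/27) - (244/19683)/(6724/243) = 413465/136161.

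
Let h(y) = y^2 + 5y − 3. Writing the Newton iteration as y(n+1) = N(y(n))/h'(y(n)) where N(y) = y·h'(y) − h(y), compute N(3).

h'(y) = 2y + 5.
N(y) = y·h'(y) − h(y) = y·(2y + 5) − (y^2 + 5y − 3) = y^2 + 3.
N(3) = 12.

12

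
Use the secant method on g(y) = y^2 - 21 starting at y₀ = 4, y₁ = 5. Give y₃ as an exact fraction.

197/43

g(4) = -5, g(5) = 4. y₂ = 5 - 4·(5 - 4)/(4 - (-5)) = 41/9.
g(5) = 4, g(41/9) = -20/81. y₃ = (41/9) - (-20/81)·((41/9) - 5)/((-20/81) - 4) = 197/43.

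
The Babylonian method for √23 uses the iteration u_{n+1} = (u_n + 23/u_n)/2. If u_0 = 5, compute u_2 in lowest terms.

1151/240

u_1 = (5 + 23/5)/2 = 24/5.
u_2 = (24/5 + 23/(24/5))/2 = 1151/240.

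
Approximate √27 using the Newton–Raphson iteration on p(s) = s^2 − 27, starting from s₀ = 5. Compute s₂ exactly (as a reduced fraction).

p'(s) = 2s.
p(5) = −2, p'(5) = 10, so s₁ = 5 − (−2)/10 = 26/5.
p(26/5) = 1/25, p'(26/5) = 52/5, so s₂ = (26/5) − (1/25)/(52/5) = 1351/260.

1351/260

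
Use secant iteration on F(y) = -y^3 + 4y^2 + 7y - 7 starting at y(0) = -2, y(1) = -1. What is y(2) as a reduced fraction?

F(-2) = 3, F(-1) = -9. y(2) = (-1) - (-9)·((-1) - (-2))/((-9) - 3) = -7/4.

-7/4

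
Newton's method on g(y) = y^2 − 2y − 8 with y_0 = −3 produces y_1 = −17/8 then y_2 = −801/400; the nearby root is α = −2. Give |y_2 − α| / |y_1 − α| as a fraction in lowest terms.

y_1 − α = −17/8 − (−2) = −17/8 + 2 = −1/8, so |y_1 − α| = 1/8.
y_2 − α = −801/400 − (−2) = −801/400 + 2 = −1/400, so |y_2 − α| = 1/400.
Ratio = (1/400) / (1/8) = 1/50.

1/50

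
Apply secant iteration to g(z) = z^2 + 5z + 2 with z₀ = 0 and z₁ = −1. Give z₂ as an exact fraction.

−1/2

g(0) = 2, g(−1) = −2. z₂ = (−1) − (−2)·((−1) − 0)/((−2) − 2) = −1/2.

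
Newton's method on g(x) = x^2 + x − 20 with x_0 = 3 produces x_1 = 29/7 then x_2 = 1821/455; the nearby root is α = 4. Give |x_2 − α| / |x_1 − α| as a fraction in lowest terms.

1/65

x_1 − α = 29/7 − 4 = 1/7, so |x_1 − α| = 1/7.
x_2 − α = 1821/455 − 4 = 1/455, so |x_2 − α| = 1/455.
Ratio = (1/455) / (1/7) = 1/65.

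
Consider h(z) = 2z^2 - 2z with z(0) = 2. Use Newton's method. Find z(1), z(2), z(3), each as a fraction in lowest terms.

h'(z) = 4z - 2.
h(2) = 4, h'(2) = 6, so z(1) = 2 - 4/6 = 4/3.
h(4/3) = 8/9, h'(4/3) = 10/3, so z(2) = (4/3) - (8/9)/(10/3) = 16/15.
h(16/15) = 32/225, h'(16/15) = 34/15, so z(3) = (16/15) - (32/225)/(34/15) = 256/255.

z(1) = 4/3, z(2) = 16/15, z(3) = 256/255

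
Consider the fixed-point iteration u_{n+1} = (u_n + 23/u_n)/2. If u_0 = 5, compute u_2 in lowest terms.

1151/240

u_1 = (5 + 23/5)/2 = 24/5.
u_2 = (24/5 + 23/(24/5))/2 = 1151/240.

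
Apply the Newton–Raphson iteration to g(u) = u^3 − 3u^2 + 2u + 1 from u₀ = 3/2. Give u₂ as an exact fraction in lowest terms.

g'(u) = 3u^2 − 6u + 2.
g(3/2) = 5/8, g'(3/2) = −1/4, so u₁ = (3/2) − (5/8)/(−1/4) = 4.
g(4) = 25, g'(4) = 26, so u₂ = 4 − 25/26 = 79/26.

79/26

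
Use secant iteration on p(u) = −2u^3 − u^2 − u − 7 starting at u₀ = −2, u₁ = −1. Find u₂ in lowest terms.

p(−2) = 7, p(−1) = −5. u₂ = (−1) − (−5)·((−1) − (−2))/((−5) − 7) = −17/12.

−17/12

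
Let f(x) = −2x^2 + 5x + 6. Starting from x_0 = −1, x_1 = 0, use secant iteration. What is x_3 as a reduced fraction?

−42/47

f(−1) = −1, f(0) = 6. x_2 = 0 − 6·(0 − (−1))/(6 − (−1)) = −6/7.
f(0) = 6, f(−6/7) = 12/49. x_3 = (−6/7) − (12/49)·((−6/7) − 0)/((12/49) − 6) = −42/47.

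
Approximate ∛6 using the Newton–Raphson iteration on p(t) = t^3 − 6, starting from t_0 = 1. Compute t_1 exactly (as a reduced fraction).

p'(t) = 3t^2.
p(1) = −5, p'(1) = 3, so t_1 = 1 − (−5)/3 = 8/3.

8/3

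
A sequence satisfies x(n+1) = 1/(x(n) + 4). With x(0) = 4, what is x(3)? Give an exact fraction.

33/140

x(1) = 1/(4 + 4) = 1/8.
x(2) = 1/(1/8 + 4) = 8/33.
x(3) = 1/(8/33 + 4) = 33/140.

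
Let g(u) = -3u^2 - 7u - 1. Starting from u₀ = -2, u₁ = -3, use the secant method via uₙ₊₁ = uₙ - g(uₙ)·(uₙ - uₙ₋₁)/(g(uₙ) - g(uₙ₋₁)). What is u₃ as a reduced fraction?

g(-2) = 1, g(-3) = -7. u₂ = (-3) - (-7)·((-3) - (-2))/((-7) - 1) = -17/8.
g(-3) = -7, g(-17/8) = 21/64. u₃ = (-17/8) - (21/64)·((-17/8) - (-3))/((21/64) - (-7)) = -145/67.

-145/67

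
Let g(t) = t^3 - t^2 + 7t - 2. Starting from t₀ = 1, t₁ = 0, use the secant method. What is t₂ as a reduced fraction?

2/7

g(1) = 5, g(0) = -2. t₂ = 0 - (-2)·(0 - 1)/((-2) - 5) = 2/7.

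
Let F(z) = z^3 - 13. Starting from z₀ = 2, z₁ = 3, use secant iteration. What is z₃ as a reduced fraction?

F(2) = -5, F(3) = 14. z₂ = 3 - 14·(3 - 2)/(14 - (-5)) = 43/19.
F(3) = 14, F(43/19) = -9660/6859. z₃ = (43/19) - (-9660/6859)·((43/19) - 3)/((-9660/6859) - 14) = 17593/7549.

17593/7549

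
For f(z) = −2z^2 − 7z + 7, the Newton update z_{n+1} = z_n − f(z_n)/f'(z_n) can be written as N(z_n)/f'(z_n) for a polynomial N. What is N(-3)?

−25

f'(z) = −4z − 7.
N(z) = z·f'(z) − f(z) = z·(−4z − 7) − (−2z^2 − 7z + 7) = −2z^2 − 7.
N(-3) = −25.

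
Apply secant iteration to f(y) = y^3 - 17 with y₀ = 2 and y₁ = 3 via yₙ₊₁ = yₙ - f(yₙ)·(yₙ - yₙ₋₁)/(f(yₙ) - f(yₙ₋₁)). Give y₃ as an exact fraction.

f(2) = -9, f(3) = 10. y₂ = 3 - 10·(3 - 2)/(10 - (-9)) = 47/19.
f(3) = 10, f(47/19) = -12780/6859. y₃ = (47/19) - (-12780/6859)·((47/19) - 3)/((-12780/6859) - 10) = 20801/8137.

20801/8137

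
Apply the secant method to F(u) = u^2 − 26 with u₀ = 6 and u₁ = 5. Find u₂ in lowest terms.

56/11

F(6) = 10, F(5) = −1. u₂ = 5 − (−1)·(5 − 6)/((−1) − 10) = 56/11.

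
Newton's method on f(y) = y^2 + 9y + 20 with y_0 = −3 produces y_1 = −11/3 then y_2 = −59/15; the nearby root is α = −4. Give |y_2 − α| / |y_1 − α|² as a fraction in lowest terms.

y_1 − α = −11/3 − (−4) = −11/3 + 4 = 1/3, so |y_1 − α| = 1/3.
y_2 − α = −59/15 − (−4) = −59/15 + 4 = 1/15, so |y_2 − α| = 1/15.
|y_1 − α|² = 1/9.
Ratio = (1/15) / (1/9) = 3/5.

3/5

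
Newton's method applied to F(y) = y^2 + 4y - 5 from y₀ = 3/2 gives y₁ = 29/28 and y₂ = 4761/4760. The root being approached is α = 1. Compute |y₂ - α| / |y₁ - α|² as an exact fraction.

y₁ - α = 29/28 - 1 = 1/28, so |y₁ - α| = 1/28.
y₂ - α = 4761/4760 - 1 = 1/4760, so |y₂ - α| = 1/4760.
|y₁ - α|² = 1/784.
Ratio = (1/4760) / (1/784) = 14/85.

14/85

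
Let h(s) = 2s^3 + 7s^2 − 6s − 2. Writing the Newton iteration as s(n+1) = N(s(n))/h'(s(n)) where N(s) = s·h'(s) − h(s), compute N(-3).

h'(s) = 6s^2 + 14s − 6.
N(s) = s·h'(s) − h(s) = s·(6s^2 + 14s − 6) − (2s^3 + 7s^2 − 6s − 2) = 4s^3 + 7s^2 + 2.
N(-3) = −43.

−43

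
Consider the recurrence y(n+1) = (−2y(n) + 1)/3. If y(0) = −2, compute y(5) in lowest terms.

119/243

y(1) = (−2·(−2) + 1)/3 = 5/3.
y(2) = (−2·(5/3) + 1)/3 = −7/9.
y(3) = (−2·(−7/9) + 1)/3 = 23/27.
y(4) = (−2·(23/27) + 1)/3 = −19/81.
y(5) = (−2·(−19/81) + 1)/3 = 119/243.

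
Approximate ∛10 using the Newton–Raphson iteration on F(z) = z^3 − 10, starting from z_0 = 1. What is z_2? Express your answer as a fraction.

F'(z) = 3z^2.
F(1) = −9, F'(1) = 3, so z_1 = 1 − (−9)/3 = 4.
F(4) = 54, F'(4) = 48, so z_2 = 4 − 54/48 = 23/8.

23/8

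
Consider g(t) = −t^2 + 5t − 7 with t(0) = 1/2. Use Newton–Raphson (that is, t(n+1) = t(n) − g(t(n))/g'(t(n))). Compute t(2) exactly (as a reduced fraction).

g'(t) = −2t + 5.
g(1/2) = −19/4, g'(1/2) = 4, so t(1) = (1/2) − (−19/4)/4 = 27/16.
g(27/16) = −361/256, g'(27/16) = 13/8, so t(2) = (27/16) − (−361/256)/(13/8) = 1063/416.

1063/416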